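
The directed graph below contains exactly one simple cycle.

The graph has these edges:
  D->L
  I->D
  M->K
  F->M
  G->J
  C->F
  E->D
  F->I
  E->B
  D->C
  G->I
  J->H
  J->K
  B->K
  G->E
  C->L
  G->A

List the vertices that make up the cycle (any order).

C, D, F, I

DFS with gray/black marking from D:
D gray
  L gray
  L black
  C gray
    F gray
      I gray
        I→D: D is gray → back edge
Back edge closes the cycle D → C → F → I → D; its vertices are {C, D, F, I}.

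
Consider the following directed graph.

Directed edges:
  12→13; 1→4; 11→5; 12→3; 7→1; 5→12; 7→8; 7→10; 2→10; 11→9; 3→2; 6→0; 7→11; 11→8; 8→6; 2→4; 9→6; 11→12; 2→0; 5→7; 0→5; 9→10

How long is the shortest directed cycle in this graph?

3

For each vertex v, BFS finds the shortest path from v back to v.
The shortest such closed walk is 7 → 11 → 5 → 7, length 3.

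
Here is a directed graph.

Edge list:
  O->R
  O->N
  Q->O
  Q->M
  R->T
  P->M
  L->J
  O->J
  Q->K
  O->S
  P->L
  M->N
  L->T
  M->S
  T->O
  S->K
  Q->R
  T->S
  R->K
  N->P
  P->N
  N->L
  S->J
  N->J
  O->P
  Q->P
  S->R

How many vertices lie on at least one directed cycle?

8

A vertex is on a directed cycle iff it belongs to a strongly connected component of size ≥ 2 (or has a self-loop).
The vertices on cycles are {L, M, N, O, P, R, S, T} — 8 in total.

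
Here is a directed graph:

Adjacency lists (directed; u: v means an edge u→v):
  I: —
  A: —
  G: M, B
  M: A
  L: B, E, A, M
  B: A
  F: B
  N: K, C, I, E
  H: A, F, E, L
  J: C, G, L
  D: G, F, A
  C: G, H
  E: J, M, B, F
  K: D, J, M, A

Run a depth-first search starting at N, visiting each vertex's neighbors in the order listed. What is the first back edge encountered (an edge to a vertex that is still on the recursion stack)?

DFS from N (visiting each vertex's neighbors in the order listed); mark gray on enter, black on exit:
N gray
  K gray
    D gray
      G gray
        M gray
          A gray
          A black
        M black
        B gray
          B→A: A black — skip
        B black
      G black
      F gray
        F→B: B black — skip
      F black
      D→A: A black — skip
    D black
    J gray
      C gray
        C→G: G black — skip
        H gray
          H→A: A black — skip
          H→F: F black — skip
          E gray
            E→J: J is gray → back edge
First back edge: E → J.

E->J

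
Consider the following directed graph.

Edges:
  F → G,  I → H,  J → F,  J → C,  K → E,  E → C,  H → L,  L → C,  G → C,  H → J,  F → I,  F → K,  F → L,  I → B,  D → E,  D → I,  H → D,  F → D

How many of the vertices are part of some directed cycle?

5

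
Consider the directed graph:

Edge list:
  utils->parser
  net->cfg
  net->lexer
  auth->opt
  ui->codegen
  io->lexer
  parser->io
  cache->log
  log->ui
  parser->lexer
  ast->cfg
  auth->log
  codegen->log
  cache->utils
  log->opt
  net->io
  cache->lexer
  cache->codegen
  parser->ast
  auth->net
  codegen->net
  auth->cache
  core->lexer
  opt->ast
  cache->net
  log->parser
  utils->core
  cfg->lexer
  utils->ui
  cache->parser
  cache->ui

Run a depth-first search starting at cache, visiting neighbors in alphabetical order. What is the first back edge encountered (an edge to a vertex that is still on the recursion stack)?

ui→codegen

DFS from cache (visiting neighbors in alphabetical order); mark gray on enter, black on exit:
cache gray
  codegen gray
    log gray
      opt gray
        ast gray
          cfg gray
            lexer gray
            lexer black
          cfg black
        ast black
      opt black
      parser gray
        parser→ast: ast black — skip
        io gray
          io→lexer: lexer black — skip
        io black
        parser→lexer: lexer black — skip
      parser black
      ui gray
        ui→codegen: codegen is gray → back edge
First back edge: ui → codegen.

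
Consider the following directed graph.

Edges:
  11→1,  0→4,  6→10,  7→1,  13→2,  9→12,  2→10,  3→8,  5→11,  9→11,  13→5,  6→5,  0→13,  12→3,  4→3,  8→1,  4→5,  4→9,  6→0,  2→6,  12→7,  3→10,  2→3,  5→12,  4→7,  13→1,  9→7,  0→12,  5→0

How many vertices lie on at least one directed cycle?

A vertex is on a directed cycle iff it belongs to a strongly connected component of size ≥ 2 (or has a self-loop).
The vertices on cycles are {0, 2, 4, 5, 6, 13} — 6 in total.

6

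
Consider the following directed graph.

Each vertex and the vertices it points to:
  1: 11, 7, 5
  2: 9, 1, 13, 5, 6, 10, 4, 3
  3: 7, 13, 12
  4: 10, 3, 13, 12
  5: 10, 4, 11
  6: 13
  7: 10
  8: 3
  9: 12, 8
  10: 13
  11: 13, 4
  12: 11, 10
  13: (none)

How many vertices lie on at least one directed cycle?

4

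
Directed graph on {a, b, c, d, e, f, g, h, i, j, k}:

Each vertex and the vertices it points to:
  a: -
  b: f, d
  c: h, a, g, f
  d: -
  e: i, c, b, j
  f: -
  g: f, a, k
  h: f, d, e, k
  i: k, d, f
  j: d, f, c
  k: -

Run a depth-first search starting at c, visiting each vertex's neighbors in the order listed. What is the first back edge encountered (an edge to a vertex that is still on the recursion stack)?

DFS from c (visiting each vertex's neighbors in the order listed); mark gray on enter, black on exit:
c gray
  h gray
    f gray
    f black
    d gray
    d black
    e gray
      i gray
        k gray
        k black
        i→d: d black — skip
        i→f: f black — skip
      i black
      e→c: c is gray → back edge
First back edge: e → c.

e->c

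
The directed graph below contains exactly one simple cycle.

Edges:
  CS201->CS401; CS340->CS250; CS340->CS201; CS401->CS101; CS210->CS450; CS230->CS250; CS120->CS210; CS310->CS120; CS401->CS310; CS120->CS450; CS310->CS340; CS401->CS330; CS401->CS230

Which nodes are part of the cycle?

DFS with gray/black marking from CS401:
CS401 gray
  CS230 gray
    CS250 gray
    CS250 black
  CS230 black
  CS101 gray
  CS101 black
  CS310 gray
    CS340 gray
      CS201 gray
        CS201→CS401: CS401 is gray → back edge
Back edge closes the cycle CS401 → CS310 → CS340 → CS201 → CS401; its vertices are {CS201, CS310, CS340, CS401}.

CS201, CS310, CS340, CS401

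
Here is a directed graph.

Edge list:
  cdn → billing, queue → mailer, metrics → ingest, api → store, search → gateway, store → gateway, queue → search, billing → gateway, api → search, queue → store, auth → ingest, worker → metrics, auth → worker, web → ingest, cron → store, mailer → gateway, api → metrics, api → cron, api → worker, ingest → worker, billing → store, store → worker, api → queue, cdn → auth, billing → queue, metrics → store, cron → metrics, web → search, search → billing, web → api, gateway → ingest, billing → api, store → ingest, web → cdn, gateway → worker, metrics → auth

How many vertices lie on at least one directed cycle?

10

A vertex is on a directed cycle iff it belongs to a strongly connected component of size ≥ 2 (or has a self-loop).
The vertices on cycles are {api, auth, queue, store, ingest, search, worker, billing, gateway, metrics} — 10 in total.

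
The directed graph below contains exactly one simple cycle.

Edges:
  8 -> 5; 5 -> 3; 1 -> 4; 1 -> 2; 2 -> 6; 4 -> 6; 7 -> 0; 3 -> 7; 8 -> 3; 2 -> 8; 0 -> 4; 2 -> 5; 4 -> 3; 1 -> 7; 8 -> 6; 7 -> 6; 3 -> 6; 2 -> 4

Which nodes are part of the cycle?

DFS with gray/black marking from 7:
7 gray
  6 gray
  6 black
  0 gray
    4 gray
      4→6: 6 black — skip
      3 gray
        3→6: 6 black — skip
        3→7: 7 is gray → back edge
Back edge closes the cycle 7 → 0 → 4 → 3 → 7; its vertices are {0, 3, 4, 7}.

0, 3, 4, 7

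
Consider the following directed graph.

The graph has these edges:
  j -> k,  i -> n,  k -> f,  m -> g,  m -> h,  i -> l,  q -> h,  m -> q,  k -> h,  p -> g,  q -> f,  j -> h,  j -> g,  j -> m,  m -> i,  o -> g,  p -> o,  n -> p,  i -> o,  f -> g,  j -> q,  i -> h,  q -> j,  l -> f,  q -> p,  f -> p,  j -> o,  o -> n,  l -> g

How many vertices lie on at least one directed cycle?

6

A vertex is on a directed cycle iff it belongs to a strongly connected component of size ≥ 2 (or has a self-loop).
The vertices on cycles are {j, m, n, o, p, q} — 6 in total.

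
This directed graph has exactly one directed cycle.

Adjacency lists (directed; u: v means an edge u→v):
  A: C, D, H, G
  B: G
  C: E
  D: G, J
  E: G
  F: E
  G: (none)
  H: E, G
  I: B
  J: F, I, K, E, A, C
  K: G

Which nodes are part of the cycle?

DFS with gray/black marking from D:
D gray
  G gray
  G black
  J gray
    F gray
      E gray
        E→G: G black — skip
      E black
    F black
    I gray
      B gray
        B→G: G black — skip
      B black
    I black
    K gray
      K→G: G black — skip
    K black
    J→E: E black — skip
    A gray
      C gray
        C→E: E black — skip
      C black
      A→D: D is gray → back edge
Back edge closes the cycle D → J → A → D; its vertices are {A, D, J}.

A, D, J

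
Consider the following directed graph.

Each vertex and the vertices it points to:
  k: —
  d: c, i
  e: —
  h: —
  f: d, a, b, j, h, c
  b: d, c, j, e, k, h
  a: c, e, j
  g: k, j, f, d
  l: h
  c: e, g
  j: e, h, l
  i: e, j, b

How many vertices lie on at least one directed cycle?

7

A vertex is on a directed cycle iff it belongs to a strongly connected component of size ≥ 2 (or has a self-loop).
The vertices on cycles are {a, b, c, d, f, g, i} — 7 in total.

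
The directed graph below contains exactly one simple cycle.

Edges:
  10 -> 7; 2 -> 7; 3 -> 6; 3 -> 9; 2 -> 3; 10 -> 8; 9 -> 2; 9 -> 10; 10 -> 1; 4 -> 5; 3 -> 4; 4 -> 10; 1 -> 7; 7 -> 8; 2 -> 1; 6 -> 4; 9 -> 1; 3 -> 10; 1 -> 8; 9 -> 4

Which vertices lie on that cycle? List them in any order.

2, 3, 9

DFS with gray/black marking from 9:
9 gray
  2 gray
    7 gray
      8 gray
      8 black
    7 black
    1 gray
      1→8: 8 black — skip
      1→7: 7 black — skip
    1 black
    3 gray
      6 gray
        4 gray
          5 gray
          5 black
          10 gray
            10→7: 7 black — skip
            10→1: 1 black — skip
            10→8: 8 black — skip
          10 black
        4 black
      6 black
      3→10: 10 black — skip
      3→4: 4 black — skip
      3→9: 9 is gray → back edge
Back edge closes the cycle 9 → 2 → 3 → 9; its vertices are {2, 3, 9}.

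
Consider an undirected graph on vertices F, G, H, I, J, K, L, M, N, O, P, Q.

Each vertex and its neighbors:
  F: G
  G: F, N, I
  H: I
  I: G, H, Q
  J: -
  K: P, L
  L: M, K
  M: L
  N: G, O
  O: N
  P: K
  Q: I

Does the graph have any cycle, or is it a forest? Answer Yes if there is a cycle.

DFS, tracking each vertex's parent; an edge to a visited non-parent vertex closes a cycle.
Start from F:
visit F (parent –)
  visit G (parent F)
    G–F: parent, skip
    visit N (parent G)
      N–G: parent, skip
      visit O (parent N)
        O–N: parent, skip
    visit I (parent G)
      I–G: parent, skip
      visit H (parent I)
        H–I: parent, skip
      visit Q (parent I)
        Q–I: parent, skip
visit J (parent –)
visit K (parent –)
  visit P (parent K)
    P–K: parent, skip
  visit L (parent K)
    visit M (parent L)
      M–L: parent, skip
    L–K: parent, skip
No non-parent visited neighbor found — the graph is a forest.

No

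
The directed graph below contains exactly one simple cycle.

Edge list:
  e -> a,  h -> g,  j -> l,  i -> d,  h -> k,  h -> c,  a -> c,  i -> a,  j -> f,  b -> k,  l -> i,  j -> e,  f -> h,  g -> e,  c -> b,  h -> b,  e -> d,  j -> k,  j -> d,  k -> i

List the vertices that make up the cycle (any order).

a, b, c, i, k

DFS with gray/black marking from c:
c gray
  b gray
    k gray
      i gray
        d gray
        d black
        a gray
          a→c: c is gray → back edge
Back edge closes the cycle c → b → k → i → a → c; its vertices are {a, b, c, i, k}.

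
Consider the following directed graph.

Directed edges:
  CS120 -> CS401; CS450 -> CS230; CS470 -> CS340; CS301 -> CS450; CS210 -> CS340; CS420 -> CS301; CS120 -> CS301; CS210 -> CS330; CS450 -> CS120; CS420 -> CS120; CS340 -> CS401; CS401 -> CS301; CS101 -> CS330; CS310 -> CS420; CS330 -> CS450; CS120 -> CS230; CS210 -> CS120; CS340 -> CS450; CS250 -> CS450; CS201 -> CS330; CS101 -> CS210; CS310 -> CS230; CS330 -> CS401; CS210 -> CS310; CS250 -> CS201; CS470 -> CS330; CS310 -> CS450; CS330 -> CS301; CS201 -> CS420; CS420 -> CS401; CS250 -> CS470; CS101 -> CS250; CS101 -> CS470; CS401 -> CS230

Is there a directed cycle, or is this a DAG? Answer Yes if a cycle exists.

Yes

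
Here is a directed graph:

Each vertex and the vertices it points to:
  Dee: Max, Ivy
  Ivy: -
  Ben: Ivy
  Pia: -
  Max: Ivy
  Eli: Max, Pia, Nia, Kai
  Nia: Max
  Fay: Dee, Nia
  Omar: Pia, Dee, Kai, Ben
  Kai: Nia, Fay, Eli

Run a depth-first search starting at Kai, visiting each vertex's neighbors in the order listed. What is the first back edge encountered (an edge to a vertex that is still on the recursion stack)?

Eli→Kai

DFS from Kai (visiting each vertex's neighbors in the order listed); mark gray on enter, black on exit:
Kai gray
  Nia gray
    Max gray
      Ivy gray
      Ivy black
    Max black
  Nia black
  Fay gray
    Dee gray
      Dee→Max: Max black — skip
      Dee→Ivy: Ivy black — skip
    Dee black
    Fay→Nia: Nia black — skip
  Fay black
  Eli gray
    Eli→Max: Max black — skip
    Pia gray
    Pia black
    Eli→Nia: Nia black — skip
    Eli→Kai: Kai is gray → back edge
First back edge: Eli → Kai.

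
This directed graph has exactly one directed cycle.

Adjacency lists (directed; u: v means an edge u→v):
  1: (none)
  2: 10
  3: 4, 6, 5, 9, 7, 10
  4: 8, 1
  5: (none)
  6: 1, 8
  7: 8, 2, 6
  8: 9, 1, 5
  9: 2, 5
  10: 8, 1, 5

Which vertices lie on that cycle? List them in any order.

2, 8, 9, 10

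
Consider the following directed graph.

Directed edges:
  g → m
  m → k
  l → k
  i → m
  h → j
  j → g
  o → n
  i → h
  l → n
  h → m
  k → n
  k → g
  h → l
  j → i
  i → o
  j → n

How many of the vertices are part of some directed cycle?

A vertex is on a directed cycle iff it belongs to a strongly connected component of size ≥ 2 (or has a self-loop).
The vertices on cycles are {g, h, i, j, k, m} — 6 in total.

6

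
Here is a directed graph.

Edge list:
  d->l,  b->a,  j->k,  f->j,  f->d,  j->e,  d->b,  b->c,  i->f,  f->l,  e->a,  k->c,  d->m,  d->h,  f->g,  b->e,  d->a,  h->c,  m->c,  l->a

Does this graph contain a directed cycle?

DFS with white/gray/black marking, starting from g:
g gray
g black
a gray
a black
b gray
  e gray
    e→a: a black — skip
  e black
  c gray
  c black
  b→a: a black — skip
b black
d gray
  d→b: b black — skip
  d→a: a black — skip
  m gray
    m→c: c black — skip
  m black
  l gray
    l→a: a black — skip
  l black
  h gray
    h→c: c black — skip
  h black
d black
f gray
  f→d: d black — skip
  j gray
    k gray
      k→c: c black — skip
    k black
    j→e: e black — skip
  j black
  f→l: l black — skip
  f→g: g black — skip
f black
i gray
  i→f: f black — skip
i black
Every edge goes to a white or black vertex — no back edge, so the graph is acyclic.

No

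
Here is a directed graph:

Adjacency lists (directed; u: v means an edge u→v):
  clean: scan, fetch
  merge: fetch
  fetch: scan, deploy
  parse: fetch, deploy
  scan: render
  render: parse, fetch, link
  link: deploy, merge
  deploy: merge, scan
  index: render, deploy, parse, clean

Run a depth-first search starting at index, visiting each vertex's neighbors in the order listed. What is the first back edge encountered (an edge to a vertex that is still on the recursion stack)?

scan→render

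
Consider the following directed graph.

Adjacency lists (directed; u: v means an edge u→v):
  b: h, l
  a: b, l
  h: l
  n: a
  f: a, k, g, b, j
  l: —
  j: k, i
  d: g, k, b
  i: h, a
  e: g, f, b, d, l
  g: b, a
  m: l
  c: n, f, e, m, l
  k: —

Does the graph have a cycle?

No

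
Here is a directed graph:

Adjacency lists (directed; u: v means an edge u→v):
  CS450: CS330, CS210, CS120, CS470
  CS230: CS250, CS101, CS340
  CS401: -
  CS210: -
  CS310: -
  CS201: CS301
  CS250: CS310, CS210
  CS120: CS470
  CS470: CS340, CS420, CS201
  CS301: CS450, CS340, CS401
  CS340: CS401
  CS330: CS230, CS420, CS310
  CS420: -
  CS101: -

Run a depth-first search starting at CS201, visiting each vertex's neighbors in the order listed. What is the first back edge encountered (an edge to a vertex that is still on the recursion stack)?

DFS from CS201 (visiting each vertex's neighbors in the order listed); mark gray on enter, black on exit:
CS201 gray
  CS301 gray
    CS450 gray
      CS330 gray
        CS230 gray
          CS250 gray
            CS310 gray
            CS310 black
            CS210 gray
            CS210 black
          CS250 black
          CS101 gray
          CS101 black
          CS340 gray
            CS401 gray
            CS401 black
          CS340 black
        CS230 black
        CS420 gray
        CS420 black
        CS330→CS310: CS310 black — skip
      CS330 black
      CS450→CS210: CS210 black — skip
      CS120 gray
        CS470 gray
          CS470→CS340: CS340 black — skip
          CS470→CS420: CS420 black — skip
          CS470→CS201: CS201 is gray → back edge
First back edge: CS470 → CS201.

CS470→CS201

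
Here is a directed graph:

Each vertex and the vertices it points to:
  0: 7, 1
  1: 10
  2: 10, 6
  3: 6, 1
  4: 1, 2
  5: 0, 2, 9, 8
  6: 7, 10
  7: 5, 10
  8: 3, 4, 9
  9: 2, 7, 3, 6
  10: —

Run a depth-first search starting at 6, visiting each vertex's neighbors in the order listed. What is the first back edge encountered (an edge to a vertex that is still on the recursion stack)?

0→7

DFS from 6 (visiting each vertex's neighbors in the order listed); mark gray on enter, black on exit:
6 gray
  7 gray
    5 gray
      0 gray
        0→7: 7 is gray → back edge
First back edge: 0 → 7.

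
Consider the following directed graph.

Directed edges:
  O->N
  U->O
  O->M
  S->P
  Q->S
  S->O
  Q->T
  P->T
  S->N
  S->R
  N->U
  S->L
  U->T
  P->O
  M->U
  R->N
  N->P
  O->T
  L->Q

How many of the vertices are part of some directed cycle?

8

A vertex is on a directed cycle iff it belongs to a strongly connected component of size ≥ 2 (or has a self-loop).
The vertices on cycles are {L, M, N, O, P, Q, S, U} — 8 in total.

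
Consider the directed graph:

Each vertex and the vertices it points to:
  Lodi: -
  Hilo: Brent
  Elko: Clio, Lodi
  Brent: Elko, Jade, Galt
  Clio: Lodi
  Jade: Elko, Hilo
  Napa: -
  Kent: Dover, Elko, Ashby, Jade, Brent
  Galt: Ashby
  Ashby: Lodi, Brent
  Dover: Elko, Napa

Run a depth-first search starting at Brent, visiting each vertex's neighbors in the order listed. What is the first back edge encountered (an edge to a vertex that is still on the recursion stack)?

DFS from Brent (visiting each vertex's neighbors in the order listed); mark gray on enter, black on exit:
Brent gray
  Elko gray
    Clio gray
      Lodi gray
      Lodi black
    Clio black
    Elko→Lodi: Lodi black — skip
  Elko black
  Jade gray
    Jade→Elko: Elko black — skip
    Hilo gray
      Hilo→Brent: Brent is gray → back edge
First back edge: Hilo → Brent.

Hilo→Brent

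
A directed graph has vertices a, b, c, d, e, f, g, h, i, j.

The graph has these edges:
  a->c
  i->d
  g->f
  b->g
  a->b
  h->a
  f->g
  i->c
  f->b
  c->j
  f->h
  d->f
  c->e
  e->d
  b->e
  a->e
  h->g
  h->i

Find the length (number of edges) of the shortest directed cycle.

2

For each vertex v, BFS finds the shortest path from v back to v.
The shortest such closed walk is g → f → g, length 2.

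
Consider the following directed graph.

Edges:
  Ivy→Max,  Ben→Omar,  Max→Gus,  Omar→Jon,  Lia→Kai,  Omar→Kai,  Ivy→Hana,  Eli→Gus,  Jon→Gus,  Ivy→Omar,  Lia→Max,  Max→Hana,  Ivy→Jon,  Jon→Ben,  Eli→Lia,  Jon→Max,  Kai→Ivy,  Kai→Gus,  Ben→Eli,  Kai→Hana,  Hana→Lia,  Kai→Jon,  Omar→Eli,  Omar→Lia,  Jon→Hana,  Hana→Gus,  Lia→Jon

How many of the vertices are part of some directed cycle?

A vertex is on a directed cycle iff it belongs to a strongly connected component of size ≥ 2 (or has a self-loop).
The vertices on cycles are {Ben, Eli, Ivy, Jon, Kai, Lia, Max, Hana, Omar} — 9 in total.

9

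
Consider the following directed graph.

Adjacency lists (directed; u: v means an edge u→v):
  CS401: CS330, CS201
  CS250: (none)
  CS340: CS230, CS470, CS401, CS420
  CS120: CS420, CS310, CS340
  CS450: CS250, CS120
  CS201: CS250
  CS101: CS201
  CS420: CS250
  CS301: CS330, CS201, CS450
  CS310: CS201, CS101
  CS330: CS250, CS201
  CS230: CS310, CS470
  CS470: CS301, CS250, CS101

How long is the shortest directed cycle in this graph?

For each vertex v, BFS finds the shortest path from v back to v.
The shortest such closed walk is CS450 → CS120 → CS340 → CS470 → CS301 → CS450, length 5.

5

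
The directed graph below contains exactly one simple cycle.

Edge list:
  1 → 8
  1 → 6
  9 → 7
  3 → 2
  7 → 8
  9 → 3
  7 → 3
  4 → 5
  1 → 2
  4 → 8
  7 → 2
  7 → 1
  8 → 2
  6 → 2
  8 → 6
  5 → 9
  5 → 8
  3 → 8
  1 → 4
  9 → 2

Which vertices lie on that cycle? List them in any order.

1, 4, 5, 7, 9

DFS with gray/black marking from 4:
4 gray
  5 gray
    8 gray
      2 gray
      2 black
      6 gray
        6→2: 2 black — skip
      6 black
    8 black
    9 gray
      3 gray
        3→8: 8 black — skip
        3→2: 2 black — skip
      3 black
      9→2: 2 black — skip
      7 gray
        1 gray
          1→8: 8 black — skip
          1→6: 6 black — skip
          1→4: 4 is gray → back edge
Back edge closes the cycle 4 → 5 → 9 → 7 → 1 → 4; its vertices are {1, 4, 5, 7, 9}.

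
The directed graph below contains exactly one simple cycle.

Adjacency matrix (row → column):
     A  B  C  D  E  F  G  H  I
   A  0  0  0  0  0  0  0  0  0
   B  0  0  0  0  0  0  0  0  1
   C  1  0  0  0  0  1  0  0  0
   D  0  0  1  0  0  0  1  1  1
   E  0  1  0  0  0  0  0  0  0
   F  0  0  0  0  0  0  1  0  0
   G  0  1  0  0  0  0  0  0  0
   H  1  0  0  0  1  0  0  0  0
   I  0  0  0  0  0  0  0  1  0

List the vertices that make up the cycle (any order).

DFS with gray/black marking from I:
I gray
  H gray
    A gray
    A black
    E gray
      B gray
        B→I: I is gray → back edge
Back edge closes the cycle I → H → E → B → I; its vertices are {B, E, H, I}.

B, E, H, I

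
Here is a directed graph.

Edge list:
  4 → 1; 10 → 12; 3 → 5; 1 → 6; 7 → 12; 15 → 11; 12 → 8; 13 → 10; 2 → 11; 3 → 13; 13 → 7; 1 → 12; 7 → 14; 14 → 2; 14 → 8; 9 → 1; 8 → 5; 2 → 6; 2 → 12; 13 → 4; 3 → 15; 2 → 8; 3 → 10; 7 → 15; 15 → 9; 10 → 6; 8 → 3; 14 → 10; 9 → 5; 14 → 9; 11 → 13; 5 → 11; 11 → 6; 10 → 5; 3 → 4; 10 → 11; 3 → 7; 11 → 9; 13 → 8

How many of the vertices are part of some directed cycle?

A vertex is on a directed cycle iff it belongs to a strongly connected component of size ≥ 2 (or has a self-loop).
The vertices on cycles are {1, 2, 3, 4, 5, 7, 8, 9, 10, 11, 12, 13, 14, 15} — 14 in total.

14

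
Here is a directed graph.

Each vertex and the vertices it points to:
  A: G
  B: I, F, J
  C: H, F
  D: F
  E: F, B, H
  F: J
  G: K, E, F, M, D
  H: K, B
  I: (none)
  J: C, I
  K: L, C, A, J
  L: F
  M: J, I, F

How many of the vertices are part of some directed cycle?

A vertex is on a directed cycle iff it belongs to a strongly connected component of size ≥ 2 (or has a self-loop).
The vertices on cycles are {A, B, C, D, E, F, G, H, J, K, L, M} — 12 in total.

12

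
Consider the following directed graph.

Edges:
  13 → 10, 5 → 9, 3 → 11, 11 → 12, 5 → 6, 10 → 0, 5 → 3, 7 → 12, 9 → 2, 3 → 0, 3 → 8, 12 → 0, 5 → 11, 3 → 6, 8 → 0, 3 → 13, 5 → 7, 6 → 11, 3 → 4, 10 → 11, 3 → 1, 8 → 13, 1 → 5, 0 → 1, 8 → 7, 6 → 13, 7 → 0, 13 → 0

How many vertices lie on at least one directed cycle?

A vertex is on a directed cycle iff it belongs to a strongly connected component of size ≥ 2 (or has a self-loop).
The vertices on cycles are {0, 1, 3, 5, 6, 7, 8, 10, 11, 12, 13} — 11 in total.

11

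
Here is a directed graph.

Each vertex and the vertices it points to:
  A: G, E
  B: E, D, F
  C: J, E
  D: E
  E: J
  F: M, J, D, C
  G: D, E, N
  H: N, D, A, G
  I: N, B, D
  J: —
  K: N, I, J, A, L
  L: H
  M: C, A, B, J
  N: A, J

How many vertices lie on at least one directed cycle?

A vertex is on a directed cycle iff it belongs to a strongly connected component of size ≥ 2 (or has a self-loop).
The vertices on cycles are {A, B, F, G, M, N} — 6 in total.

6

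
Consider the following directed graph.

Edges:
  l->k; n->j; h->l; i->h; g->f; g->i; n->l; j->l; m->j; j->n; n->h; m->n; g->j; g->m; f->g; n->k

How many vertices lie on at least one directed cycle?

4

A vertex is on a directed cycle iff it belongs to a strongly connected component of size ≥ 2 (or has a self-loop).
The vertices on cycles are {f, g, j, n} — 4 in total.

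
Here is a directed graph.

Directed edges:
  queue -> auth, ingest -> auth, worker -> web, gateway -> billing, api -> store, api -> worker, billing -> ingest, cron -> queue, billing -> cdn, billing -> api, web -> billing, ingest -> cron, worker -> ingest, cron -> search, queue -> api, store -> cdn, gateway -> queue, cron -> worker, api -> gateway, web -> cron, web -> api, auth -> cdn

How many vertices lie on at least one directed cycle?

A vertex is on a directed cycle iff it belongs to a strongly connected component of size ≥ 2 (or has a self-loop).
The vertices on cycles are {api, web, cron, queue, ingest, worker, billing, gateway} — 8 in total.

8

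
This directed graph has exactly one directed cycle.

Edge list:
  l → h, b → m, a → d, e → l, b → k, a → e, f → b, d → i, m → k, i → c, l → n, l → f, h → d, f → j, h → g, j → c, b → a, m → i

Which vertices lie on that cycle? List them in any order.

a, b, e, f, l

DFS with gray/black marking from e:
e gray
  l gray
    n gray
    n black
    f gray
      b gray
        k gray
        k black
        m gray
          m→k: k black — skip
          i gray
            c gray
            c black
          i black
        m black
        a gray
          a→e: e is gray → back edge
Back edge closes the cycle e → l → f → b → a → e; its vertices are {a, b, e, f, l}.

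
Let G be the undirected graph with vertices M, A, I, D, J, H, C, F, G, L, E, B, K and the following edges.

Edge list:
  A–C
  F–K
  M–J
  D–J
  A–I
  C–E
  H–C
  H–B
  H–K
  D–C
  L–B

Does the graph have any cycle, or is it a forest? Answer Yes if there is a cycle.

DFS, tracking each vertex's parent; an edge to a visited non-parent vertex closes a cycle.
Start from D:
visit D (parent –)
  visit J (parent D)
    visit M (parent J)
      M–J: parent, skip
    J–D: parent, skip
  visit C (parent D)
    C–D: parent, skip
    visit E (parent C)
      E–C: parent, skip
    visit A (parent C)
      visit I (parent A)
        I–A: parent, skip
      A–C: parent, skip
    visit H (parent C)
      H–C: parent, skip
      visit K (parent H)
        visit F (parent K)
          F–K: parent, skip
        K–H: parent, skip
      visit B (parent H)
        visit L (parent B)
          L–B: parent, skip
        B–H: parent, skip
visit G (parent –)
No non-parent visited neighbor found — the graph is a forest.

No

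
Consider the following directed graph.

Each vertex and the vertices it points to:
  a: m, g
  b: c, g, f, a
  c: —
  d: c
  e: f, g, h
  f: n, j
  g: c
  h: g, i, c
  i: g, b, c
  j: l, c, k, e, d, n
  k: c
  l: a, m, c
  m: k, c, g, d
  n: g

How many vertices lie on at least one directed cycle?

A vertex is on a directed cycle iff it belongs to a strongly connected component of size ≥ 2 (or has a self-loop).
The vertices on cycles are {b, e, f, h, i, j} — 6 in total.

6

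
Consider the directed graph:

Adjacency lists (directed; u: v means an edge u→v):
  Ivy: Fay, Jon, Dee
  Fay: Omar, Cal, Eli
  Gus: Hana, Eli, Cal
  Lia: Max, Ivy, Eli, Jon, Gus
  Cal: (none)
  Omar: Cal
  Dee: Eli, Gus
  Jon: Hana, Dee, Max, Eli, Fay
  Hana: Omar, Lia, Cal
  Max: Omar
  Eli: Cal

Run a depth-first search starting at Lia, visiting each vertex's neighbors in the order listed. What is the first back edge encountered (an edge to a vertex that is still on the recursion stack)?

Hana→Lia

DFS from Lia (visiting each vertex's neighbors in the order listed); mark gray on enter, black on exit:
Lia gray
  Max gray
    Omar gray
      Cal gray
      Cal black
    Omar black
  Max black
  Ivy gray
    Fay gray
      Fay→Omar: Omar black — skip
      Fay→Cal: Cal black — skip
      Eli gray
        Eli→Cal: Cal black — skip
      Eli black
    Fay black
    Jon gray
      Hana gray
        Hana→Omar: Omar black — skip
        Hana→Lia: Lia is gray → back edge
First back edge: Hana → Lia.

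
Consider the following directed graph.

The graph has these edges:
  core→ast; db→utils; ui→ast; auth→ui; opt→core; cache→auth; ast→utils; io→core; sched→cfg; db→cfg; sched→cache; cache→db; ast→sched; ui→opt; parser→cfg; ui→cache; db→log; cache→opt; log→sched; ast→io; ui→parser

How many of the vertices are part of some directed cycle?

10

A vertex is on a directed cycle iff it belongs to a strongly connected component of size ≥ 2 (or has a self-loop).
The vertices on cycles are {db, io, ui, ast, log, opt, auth, core, cache, sched} — 10 in total.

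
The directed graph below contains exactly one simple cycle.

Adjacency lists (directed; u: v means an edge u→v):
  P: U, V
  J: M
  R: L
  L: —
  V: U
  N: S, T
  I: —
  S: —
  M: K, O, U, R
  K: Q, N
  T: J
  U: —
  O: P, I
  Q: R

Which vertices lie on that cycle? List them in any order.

J, K, M, N, T

DFS with gray/black marking from M:
M gray
  K gray
    Q gray
      R gray
        L gray
        L black
      R black
    Q black
    N gray
      S gray
      S black
      T gray
        J gray
          J→M: M is gray → back edge
Back edge closes the cycle M → K → N → T → J → M; its vertices are {J, K, M, N, T}.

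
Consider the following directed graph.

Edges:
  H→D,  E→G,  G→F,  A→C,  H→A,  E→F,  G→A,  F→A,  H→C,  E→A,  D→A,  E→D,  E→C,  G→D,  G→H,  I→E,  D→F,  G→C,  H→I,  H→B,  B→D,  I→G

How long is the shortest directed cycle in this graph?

For each vertex v, BFS finds the shortest path from v back to v.
The shortest such closed walk is I → G → H → I, length 3.

3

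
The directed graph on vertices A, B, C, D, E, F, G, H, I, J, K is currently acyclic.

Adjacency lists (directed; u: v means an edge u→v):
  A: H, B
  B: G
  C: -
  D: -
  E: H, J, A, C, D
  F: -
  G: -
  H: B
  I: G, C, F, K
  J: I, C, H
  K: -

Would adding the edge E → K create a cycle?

No

Adding E→K creates a cycle iff K can already reach E.
Explore from K: no path reaches E. The graph stays acyclic.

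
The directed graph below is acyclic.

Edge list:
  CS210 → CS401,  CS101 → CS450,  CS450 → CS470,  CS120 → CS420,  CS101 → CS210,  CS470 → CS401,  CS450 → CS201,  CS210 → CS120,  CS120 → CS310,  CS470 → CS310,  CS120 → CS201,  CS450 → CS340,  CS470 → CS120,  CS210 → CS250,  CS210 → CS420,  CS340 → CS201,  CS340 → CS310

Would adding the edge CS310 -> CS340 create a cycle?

Adding CS310→CS340 creates a cycle iff CS340 can already reach CS310.
Path from CS340: CS340 → CS310.
So CS340 → … → CS310 → CS340 is a cycle.

Yes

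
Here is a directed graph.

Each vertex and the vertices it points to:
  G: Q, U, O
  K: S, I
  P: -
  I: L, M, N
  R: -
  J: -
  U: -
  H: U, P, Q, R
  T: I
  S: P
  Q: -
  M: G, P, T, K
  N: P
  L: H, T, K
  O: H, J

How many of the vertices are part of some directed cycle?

A vertex is on a directed cycle iff it belongs to a strongly connected component of size ≥ 2 (or has a self-loop).
The vertices on cycles are {I, K, L, M, T} — 5 in total.

5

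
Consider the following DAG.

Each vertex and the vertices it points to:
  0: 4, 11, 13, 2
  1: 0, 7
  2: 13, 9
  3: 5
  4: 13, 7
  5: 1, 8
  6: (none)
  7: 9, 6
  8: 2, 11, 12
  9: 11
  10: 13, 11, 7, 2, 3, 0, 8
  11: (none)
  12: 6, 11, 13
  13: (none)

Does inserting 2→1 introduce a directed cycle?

Yes

Adding 2→1 creates a cycle iff 1 can already reach 2.
Path from 1: 1 → 0 → 2.
So 1 → … → 2 → 1 is a cycle.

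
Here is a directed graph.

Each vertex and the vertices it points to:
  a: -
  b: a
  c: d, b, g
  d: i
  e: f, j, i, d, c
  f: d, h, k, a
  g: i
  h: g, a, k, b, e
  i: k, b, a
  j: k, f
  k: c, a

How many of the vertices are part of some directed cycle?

9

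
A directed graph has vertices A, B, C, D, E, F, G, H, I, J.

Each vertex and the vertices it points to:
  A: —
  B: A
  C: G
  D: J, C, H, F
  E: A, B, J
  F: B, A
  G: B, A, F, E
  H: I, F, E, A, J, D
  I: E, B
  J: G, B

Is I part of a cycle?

I lies on a cycle iff there is a path from I back to itself.
Exploring from I, it never reaches itself; equivalently, its strongly connected component is a singleton.

No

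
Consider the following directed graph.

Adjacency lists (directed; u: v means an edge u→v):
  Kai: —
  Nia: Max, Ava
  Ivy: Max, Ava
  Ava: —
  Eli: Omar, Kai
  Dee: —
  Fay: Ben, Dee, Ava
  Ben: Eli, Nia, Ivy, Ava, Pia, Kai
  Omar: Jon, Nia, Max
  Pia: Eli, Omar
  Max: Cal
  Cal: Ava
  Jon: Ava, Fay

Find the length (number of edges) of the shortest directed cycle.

For each vertex v, BFS finds the shortest path from v back to v.
The shortest such closed walk is Fay → Ben → Pia → Omar → Jon → Fay, length 5.

5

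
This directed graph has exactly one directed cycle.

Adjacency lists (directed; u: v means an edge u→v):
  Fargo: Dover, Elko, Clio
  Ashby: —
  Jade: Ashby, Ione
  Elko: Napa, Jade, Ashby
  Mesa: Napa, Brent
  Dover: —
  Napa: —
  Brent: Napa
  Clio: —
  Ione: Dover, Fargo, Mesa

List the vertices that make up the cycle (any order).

Elko, Ione, Jade, Fargo

DFS with gray/black marking from Ione:
Ione gray
  Dover gray
  Dover black
  Fargo gray
    Fargo→Dover: Dover black — skip
    Elko gray
      Napa gray
      Napa black
      Jade gray
        Ashby gray
        Ashby black
        Jade→Ione: Ione is gray → back edge
Back edge closes the cycle Ione → Fargo → Elko → Jade → Ione; its vertices are {Elko, Ione, Jade, Fargo}.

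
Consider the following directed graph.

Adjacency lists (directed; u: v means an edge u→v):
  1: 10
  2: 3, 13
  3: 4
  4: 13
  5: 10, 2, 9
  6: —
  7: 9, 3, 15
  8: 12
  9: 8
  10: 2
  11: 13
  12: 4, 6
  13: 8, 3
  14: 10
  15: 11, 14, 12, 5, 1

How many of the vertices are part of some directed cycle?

5

A vertex is on a directed cycle iff it belongs to a strongly connected component of size ≥ 2 (or has a self-loop).
The vertices on cycles are {3, 4, 8, 12, 13} — 5 in total.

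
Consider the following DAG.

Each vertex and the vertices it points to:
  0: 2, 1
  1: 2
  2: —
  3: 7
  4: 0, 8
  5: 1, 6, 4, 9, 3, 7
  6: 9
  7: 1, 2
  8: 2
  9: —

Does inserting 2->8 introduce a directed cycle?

Yes

Adding 2→8 creates a cycle iff 8 can already reach 2.
Path from 8: 8 → 2.
So 8 → … → 2 → 8 is a cycle.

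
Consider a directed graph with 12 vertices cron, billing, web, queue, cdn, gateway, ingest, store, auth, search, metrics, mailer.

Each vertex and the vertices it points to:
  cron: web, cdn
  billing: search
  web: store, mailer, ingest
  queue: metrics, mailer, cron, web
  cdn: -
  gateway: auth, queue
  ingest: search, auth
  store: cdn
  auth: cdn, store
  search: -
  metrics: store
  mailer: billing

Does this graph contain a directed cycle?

No

DFS with white/gray/black marking, starting from cdn:
cdn gray
cdn black
cron gray
  web gray
    store gray
      store→cdn: cdn black — skip
    store black
    mailer gray
      billing gray
        search gray
        search black
      billing black
    mailer black
    ingest gray
      ingest→search: search black — skip
      auth gray
        auth→cdn: cdn black — skip
        auth→store: store black — skip
      auth black
    ingest black
  web black
  cron→cdn: cdn black — skip
cron black
queue gray
  metrics gray
    metrics→store: store black — skip
  metrics black
  queue→mailer: mailer black — skip
  queue→cron: cron black — skip
  queue→web: web black — skip
queue black
gateway gray
  gateway→auth: auth black — skip
  gateway→queue: queue black — skip
gateway black
Every edge goes to a white or black vertex — no back edge, so the graph is acyclic.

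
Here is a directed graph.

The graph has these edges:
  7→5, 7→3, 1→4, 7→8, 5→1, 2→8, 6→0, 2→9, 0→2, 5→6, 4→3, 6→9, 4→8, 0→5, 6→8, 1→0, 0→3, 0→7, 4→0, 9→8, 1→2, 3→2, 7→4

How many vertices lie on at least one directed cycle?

6

A vertex is on a directed cycle iff it belongs to a strongly connected component of size ≥ 2 (or has a self-loop).
The vertices on cycles are {0, 1, 4, 5, 6, 7} — 6 in total.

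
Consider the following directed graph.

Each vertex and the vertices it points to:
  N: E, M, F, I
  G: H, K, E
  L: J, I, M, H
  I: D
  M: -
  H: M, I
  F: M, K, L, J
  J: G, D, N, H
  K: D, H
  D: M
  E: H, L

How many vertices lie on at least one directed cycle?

A vertex is on a directed cycle iff it belongs to a strongly connected component of size ≥ 2 (or has a self-loop).
The vertices on cycles are {E, F, G, J, L, N} — 6 in total.

6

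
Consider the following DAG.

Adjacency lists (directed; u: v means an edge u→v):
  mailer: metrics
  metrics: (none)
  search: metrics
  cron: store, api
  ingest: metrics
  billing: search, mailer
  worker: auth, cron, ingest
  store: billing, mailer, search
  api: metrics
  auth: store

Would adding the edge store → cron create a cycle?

Yes

Adding store→cron creates a cycle iff cron can already reach store.
Path from cron: cron → store.
So cron → … → store → cron is a cycle.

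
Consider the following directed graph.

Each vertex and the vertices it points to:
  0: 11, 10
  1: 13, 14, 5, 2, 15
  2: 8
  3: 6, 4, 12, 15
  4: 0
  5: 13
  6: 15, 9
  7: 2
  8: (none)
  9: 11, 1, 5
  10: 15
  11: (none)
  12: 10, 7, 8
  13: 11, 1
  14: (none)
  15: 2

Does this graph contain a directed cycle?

Yes

DFS with white/gray/black marking, starting from 11:
11 gray
11 black
0 gray
  0→11: 11 black — skip
  10 gray
    15 gray
      2 gray
        8 gray
        8 black
      2 black
    15 black
  10 black
0 black
1 gray
  13 gray
    13→11: 11 black — skip
    13→1: 1 is gray → back edge
Back edge found, so a cycle exists: 1 → 13 → 1.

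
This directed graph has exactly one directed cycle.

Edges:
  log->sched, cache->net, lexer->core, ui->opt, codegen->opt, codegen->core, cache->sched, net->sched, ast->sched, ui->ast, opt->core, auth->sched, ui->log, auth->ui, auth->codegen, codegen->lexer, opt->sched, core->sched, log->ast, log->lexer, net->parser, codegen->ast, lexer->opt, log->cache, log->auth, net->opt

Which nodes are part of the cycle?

ui, log, auth

DFS with gray/black marking from log:
log gray
  lexer gray
    core gray
      sched gray
      sched black
    core black
    opt gray
      opt→core: core black — skip
      opt→sched: sched black — skip
    opt black
  lexer black
  auth gray
    ui gray
      ui→log: log is gray → back edge
Back edge closes the cycle log → auth → ui → log; its vertices are {ui, log, auth}.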